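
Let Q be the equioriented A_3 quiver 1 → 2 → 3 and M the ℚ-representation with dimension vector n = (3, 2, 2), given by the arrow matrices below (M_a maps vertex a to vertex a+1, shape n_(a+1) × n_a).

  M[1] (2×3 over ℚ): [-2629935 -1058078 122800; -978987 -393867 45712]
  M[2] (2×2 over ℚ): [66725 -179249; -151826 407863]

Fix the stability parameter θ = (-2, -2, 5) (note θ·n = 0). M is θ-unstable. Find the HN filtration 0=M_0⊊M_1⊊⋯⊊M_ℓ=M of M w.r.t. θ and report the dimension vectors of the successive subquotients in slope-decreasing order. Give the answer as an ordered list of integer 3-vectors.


Barcode: M ≅ I[1,1], I[1,3]^2. HN layers by μ_θ (2 steps, strictly decreasing):
  μ^(1)=5; μ^(2)=-2

((0, 0, 2); (3, 2, 0))


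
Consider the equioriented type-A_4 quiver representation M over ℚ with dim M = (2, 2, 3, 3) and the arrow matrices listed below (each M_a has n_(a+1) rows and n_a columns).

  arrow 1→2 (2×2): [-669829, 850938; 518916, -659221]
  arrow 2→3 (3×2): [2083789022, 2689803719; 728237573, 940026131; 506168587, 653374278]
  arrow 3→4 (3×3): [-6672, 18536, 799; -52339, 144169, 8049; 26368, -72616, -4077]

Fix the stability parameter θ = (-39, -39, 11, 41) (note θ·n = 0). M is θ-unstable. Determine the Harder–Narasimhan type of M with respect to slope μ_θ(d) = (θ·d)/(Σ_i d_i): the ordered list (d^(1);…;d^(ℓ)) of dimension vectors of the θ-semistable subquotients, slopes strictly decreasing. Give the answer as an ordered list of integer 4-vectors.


Barcode: M ≅ I[1,3], I[1,4], I[3,4], I[4,4]. HN layers by μ_θ (3 steps, strictly decreasing):
  μ^(1)=41; μ^(2)=11; μ^(3)=-39

((0, 0, 0, 3); (0, 0, 3, 0); (2, 2, 0, 0))


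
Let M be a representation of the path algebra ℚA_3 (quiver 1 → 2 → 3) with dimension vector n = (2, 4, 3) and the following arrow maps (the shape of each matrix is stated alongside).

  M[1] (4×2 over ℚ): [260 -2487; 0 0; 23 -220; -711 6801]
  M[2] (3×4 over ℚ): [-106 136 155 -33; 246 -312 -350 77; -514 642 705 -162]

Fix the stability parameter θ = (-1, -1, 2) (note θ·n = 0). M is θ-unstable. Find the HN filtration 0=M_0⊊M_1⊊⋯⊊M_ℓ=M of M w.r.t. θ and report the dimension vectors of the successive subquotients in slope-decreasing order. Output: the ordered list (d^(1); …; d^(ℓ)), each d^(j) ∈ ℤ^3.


Barcode: M ≅ I[1,3]^2, I[2,2], I[2,3]. HN layers by μ_θ (2 steps, strictly decreasing):
  μ^(1)=2; μ^(2)=-1

((0, 0, 3); (2, 4, 0))


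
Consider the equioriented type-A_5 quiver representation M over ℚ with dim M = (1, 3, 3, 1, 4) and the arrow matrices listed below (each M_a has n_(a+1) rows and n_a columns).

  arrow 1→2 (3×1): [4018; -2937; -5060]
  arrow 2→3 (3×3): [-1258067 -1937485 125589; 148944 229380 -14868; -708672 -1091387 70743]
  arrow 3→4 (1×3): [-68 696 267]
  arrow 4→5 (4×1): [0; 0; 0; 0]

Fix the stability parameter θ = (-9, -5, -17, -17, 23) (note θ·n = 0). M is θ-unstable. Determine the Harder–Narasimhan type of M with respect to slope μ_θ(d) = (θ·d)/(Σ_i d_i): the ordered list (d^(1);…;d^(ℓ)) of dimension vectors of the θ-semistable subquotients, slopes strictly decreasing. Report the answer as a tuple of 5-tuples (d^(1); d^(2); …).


Via rank(M_{q-1}∘⋯∘M_p): M ≅ I[1,4], I[2,2], I[2,3], I[3,3], I[5,5]^4.
μ_θ-semistable layers: μ^(1)=23; μ^(2)=-5; μ^(3)=-11; μ^(4)=-12; μ^(5)=-17

((0, 0, 0, 0, 4); (0, 1, 0, 0, 0); (0, 1, 1, 0, 0); (1, 1, 1, 1, 0); (0, 0, 1, 0, 0))


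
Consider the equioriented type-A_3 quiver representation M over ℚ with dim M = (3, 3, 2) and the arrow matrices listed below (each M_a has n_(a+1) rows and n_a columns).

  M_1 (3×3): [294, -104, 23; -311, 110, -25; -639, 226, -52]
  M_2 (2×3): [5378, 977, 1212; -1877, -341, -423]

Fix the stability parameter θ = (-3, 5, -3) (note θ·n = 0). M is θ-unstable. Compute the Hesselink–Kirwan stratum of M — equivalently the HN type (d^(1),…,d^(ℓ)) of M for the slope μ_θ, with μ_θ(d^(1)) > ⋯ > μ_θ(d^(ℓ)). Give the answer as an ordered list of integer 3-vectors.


Interval decomposition of M: I[1,1], I[1,2], I[1,3], I[2,3].
HN type (ℓ=3): μ^(1)=5; μ^(2)=1; μ^(3)=-3

((0, 1, 0); (0, 2, 2); (3, 0, 0))


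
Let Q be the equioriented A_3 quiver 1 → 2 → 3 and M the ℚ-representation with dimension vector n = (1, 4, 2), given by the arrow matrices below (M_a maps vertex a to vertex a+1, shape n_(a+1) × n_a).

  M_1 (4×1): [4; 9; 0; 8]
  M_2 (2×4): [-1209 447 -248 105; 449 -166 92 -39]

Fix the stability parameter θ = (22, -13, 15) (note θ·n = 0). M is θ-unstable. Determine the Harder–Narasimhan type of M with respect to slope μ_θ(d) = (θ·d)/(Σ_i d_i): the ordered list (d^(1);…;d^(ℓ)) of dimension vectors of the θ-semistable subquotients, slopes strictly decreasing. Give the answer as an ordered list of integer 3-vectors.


Via rank(M_{q-1}∘⋯∘M_p): M ≅ I[1,3], I[2,2]^2, I[2,3].
μ_θ-semistable layers: μ^(1)=15; μ^(2)=9/2; μ^(3)=-13

((0, 0, 2); (1, 1, 0); (0, 3, 0))


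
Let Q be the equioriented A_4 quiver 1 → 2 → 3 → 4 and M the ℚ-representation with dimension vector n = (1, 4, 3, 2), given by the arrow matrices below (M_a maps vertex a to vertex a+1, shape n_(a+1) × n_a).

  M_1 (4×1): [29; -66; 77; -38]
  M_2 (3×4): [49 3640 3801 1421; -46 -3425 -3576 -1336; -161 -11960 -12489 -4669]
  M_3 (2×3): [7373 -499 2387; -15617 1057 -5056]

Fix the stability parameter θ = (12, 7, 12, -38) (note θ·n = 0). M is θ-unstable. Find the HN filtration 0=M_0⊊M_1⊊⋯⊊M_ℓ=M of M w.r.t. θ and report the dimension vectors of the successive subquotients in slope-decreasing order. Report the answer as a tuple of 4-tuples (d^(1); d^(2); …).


Barcode: M ≅ I[1,4], I[2,2]^2, I[2,4], I[3,3]. HN layers by μ_θ (4 steps, strictly decreasing):
  μ^(1)=12; μ^(2)=7; μ^(3)=-7/4; μ^(4)=-19/3

((0, 0, 1, 0); (0, 2, 0, 0); (1, 1, 1, 1); (0, 1, 1, 1))


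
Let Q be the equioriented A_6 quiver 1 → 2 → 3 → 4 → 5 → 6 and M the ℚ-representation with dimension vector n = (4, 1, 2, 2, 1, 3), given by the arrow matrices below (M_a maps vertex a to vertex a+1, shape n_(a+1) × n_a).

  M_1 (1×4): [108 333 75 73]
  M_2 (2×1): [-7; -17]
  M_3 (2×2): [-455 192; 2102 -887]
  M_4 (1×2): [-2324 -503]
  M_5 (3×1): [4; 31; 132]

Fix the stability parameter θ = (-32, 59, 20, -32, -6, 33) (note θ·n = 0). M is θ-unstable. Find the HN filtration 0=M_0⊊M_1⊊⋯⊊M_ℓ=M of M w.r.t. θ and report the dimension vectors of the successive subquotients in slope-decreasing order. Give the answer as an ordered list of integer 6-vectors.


Via rank(M_{q-1}∘⋯∘M_p): M ≅ I[1,1]^3, I[1,6], I[3,4], I[6,6]^2.
μ_θ-semistable layers: μ^(1)=33; μ^(2)=41/4; μ^(3)=-6; μ^(4)=-32

((0, 0, 0, 0, 0, 3); (0, 1, 1, 1, 1, 0); (0, 0, 1, 1, 0, 0); (4, 0, 0, 0, 0, 0))


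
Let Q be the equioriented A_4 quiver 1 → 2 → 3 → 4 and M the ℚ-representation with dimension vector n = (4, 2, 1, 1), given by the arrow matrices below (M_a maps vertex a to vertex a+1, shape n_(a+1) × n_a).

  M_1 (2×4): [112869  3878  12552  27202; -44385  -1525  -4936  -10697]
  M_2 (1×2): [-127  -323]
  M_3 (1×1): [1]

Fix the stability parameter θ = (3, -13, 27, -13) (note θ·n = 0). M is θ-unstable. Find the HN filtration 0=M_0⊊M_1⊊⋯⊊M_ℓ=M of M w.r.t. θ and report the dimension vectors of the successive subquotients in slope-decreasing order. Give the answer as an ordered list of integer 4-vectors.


Via rank(M_{q-1}∘⋯∘M_p): M ≅ I[1,1]^2, I[1,2], I[1,4].
μ_θ-semistable layers: μ^(1)=7; μ^(2)=3; μ^(3)=-5

((0, 0, 1, 1); (2, 0, 0, 0); (2, 2, 0, 0))


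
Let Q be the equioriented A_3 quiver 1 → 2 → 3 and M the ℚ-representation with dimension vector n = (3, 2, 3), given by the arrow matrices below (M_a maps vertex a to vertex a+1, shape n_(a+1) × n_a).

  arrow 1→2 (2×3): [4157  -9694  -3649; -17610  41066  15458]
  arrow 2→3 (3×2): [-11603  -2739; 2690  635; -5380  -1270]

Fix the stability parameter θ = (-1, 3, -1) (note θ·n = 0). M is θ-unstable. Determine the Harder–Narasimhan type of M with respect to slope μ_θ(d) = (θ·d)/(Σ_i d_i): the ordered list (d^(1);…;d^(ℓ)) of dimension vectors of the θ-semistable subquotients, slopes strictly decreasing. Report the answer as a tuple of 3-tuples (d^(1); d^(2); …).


Via rank(M_{q-1}∘⋯∘M_p): M ≅ I[1,1], I[1,3]^2, I[3,3].
μ_θ-semistable layers: μ^(1)=1; μ^(2)=-1

((0, 2, 2); (3, 0, 1))


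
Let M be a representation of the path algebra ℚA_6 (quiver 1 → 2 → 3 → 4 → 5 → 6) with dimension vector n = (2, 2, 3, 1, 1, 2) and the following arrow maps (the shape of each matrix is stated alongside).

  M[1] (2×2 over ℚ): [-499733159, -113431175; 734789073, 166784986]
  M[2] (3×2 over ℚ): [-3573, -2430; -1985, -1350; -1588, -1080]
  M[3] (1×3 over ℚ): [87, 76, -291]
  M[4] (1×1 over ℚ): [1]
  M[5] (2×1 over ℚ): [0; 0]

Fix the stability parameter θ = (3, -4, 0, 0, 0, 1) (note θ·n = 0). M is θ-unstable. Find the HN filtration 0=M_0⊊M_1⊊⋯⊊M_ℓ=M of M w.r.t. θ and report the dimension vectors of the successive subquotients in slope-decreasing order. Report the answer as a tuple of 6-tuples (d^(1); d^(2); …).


Interval decomposition of M: I[1,2], I[1,5], I[3,3]^2, I[6,6]^2.
HN type (ℓ=3): μ^(1)=1; μ^(2)=0; μ^(3)=-1/2

((0, 0, 0, 0, 0, 2); (0, 0, 3, 1, 1, 0); (2, 2, 0, 0, 0, 0))


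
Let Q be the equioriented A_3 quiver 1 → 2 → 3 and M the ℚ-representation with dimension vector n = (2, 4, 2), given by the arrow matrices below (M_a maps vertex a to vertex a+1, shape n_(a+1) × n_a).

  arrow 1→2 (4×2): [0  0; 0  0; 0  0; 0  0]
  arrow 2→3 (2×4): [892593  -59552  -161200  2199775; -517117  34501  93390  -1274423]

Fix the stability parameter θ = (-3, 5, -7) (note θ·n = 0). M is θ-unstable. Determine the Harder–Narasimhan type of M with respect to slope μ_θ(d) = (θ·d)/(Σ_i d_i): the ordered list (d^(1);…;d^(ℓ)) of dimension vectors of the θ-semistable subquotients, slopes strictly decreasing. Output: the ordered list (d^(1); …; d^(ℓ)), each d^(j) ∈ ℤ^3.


Via rank(M_{q-1}∘⋯∘M_p): M ≅ I[1,1]^2, I[2,2]^2, I[2,3]^2.
μ_θ-semistable layers: μ^(1)=5; μ^(2)=-1; μ^(3)=-3

((0, 2, 0); (0, 2, 2); (2, 0, 0))


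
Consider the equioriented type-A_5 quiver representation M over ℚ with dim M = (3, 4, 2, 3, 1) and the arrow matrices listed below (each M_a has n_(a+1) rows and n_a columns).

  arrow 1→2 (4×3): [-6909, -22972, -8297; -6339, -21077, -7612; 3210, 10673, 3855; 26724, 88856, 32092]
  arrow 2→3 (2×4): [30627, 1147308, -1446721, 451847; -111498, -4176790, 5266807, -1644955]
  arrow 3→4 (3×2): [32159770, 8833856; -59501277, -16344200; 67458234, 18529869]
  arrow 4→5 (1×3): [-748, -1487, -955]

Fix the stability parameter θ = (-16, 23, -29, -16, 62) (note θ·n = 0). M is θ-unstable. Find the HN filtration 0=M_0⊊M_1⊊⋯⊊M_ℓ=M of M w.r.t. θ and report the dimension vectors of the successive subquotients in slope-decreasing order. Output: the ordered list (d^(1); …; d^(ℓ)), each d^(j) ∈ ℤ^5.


Interval decomposition of M: I[1,1], I[1,4], I[1,5], I[2,2]^2, I[4,4].
HN type (ℓ=4): μ^(1)=62; μ^(2)=23; μ^(3)=-22/3; μ^(4)=-16

((0, 0, 0, 0, 1); (0, 2, 0, 0, 0); (0, 2, 2, 2, 0); (3, 0, 0, 1, 0))


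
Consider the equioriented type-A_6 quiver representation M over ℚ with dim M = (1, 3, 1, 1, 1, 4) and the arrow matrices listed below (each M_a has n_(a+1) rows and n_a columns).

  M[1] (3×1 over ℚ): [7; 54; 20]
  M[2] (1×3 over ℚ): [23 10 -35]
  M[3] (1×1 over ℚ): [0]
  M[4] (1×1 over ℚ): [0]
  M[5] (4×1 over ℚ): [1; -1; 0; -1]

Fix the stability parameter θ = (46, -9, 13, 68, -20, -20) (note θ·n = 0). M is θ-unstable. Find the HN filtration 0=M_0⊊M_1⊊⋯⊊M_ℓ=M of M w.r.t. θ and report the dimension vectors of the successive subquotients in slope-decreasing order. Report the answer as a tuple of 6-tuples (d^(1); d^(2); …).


Via rank(M_{q-1}∘⋯∘M_p): M ≅ I[1,3], I[2,2]^2, I[4,4], I[5,6], I[6,6]^3.
μ_θ-semistable layers: μ^(1)=68; μ^(2)=50/3; μ^(3)=-9; μ^(4)=-20

((0, 0, 0, 1, 0, 0); (1, 1, 1, 0, 0, 0); (0, 2, 0, 0, 0, 0); (0, 0, 0, 0, 1, 4))


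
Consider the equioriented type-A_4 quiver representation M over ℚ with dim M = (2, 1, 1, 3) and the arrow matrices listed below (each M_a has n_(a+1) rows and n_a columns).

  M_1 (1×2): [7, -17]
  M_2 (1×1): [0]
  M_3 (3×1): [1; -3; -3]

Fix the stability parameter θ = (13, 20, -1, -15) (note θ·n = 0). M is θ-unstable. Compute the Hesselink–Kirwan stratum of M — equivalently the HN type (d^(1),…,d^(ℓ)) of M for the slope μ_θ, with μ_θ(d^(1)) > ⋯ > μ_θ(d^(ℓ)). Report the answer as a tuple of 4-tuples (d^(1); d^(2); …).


Interval decomposition of M: I[1,1], I[1,2], I[3,4], I[4,4]^2.
HN type (ℓ=4): μ^(1)=20; μ^(2)=13; μ^(3)=-8; μ^(4)=-15

((0, 1, 0, 0); (2, 0, 0, 0); (0, 0, 1, 1); (0, 0, 0, 2))


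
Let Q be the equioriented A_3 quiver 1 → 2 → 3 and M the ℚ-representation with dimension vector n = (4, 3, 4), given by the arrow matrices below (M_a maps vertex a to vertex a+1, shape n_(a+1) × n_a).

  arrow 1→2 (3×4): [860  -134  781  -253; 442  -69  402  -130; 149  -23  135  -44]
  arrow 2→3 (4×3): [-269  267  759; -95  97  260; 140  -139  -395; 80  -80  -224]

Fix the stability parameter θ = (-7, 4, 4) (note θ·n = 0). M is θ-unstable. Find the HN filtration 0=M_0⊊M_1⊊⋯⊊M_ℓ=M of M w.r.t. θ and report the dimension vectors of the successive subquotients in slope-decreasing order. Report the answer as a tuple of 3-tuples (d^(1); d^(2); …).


Via rank(M_{q-1}∘⋯∘M_p): M ≅ I[1,1], I[1,3]^3, I[3,3].
μ_θ-semistable layers: μ^(1)=4; μ^(2)=-7

((0, 3, 4); (4, 0, 0))


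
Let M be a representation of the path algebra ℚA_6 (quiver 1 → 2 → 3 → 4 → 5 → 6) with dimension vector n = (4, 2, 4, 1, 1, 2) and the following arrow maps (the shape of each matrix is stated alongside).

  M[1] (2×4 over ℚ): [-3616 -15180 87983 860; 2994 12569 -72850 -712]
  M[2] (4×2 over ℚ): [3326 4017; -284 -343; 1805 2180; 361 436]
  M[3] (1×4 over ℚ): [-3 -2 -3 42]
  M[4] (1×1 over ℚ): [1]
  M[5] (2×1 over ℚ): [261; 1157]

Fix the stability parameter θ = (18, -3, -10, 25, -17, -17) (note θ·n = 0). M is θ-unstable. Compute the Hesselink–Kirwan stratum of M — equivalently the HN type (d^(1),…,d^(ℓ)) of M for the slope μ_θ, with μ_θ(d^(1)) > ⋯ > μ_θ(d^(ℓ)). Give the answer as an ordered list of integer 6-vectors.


Via rank(M_{q-1}∘⋯∘M_p): M ≅ I[1,1]^2, I[1,3], I[1,6], I[3,3]^2, I[6,6].
μ_θ-semistable layers: μ^(1)=18; μ^(2)=5/3; μ^(3)=-2/3; μ^(4)=-10; μ^(5)=-17

((2, 0, 0, 0, 0, 0); (1, 1, 1, 0, 0, 0); (1, 1, 1, 1, 1, 1); (0, 0, 2, 0, 0, 0); (0, 0, 0, 0, 0, 1))


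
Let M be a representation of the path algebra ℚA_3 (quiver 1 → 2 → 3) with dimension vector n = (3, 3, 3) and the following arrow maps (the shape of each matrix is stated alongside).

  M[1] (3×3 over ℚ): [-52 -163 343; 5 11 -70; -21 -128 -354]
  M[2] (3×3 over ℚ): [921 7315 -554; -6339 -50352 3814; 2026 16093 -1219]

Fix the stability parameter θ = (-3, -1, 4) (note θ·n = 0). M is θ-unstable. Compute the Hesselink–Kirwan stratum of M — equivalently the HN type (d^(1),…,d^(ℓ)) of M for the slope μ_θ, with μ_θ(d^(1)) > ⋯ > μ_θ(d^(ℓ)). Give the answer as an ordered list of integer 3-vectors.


Interval decomposition of M: I[1,3]^3.
HN type (ℓ=3): μ^(1)=4; μ^(2)=-1; μ^(3)=-3

((0, 0, 3); (0, 3, 0); (3, 0, 0))


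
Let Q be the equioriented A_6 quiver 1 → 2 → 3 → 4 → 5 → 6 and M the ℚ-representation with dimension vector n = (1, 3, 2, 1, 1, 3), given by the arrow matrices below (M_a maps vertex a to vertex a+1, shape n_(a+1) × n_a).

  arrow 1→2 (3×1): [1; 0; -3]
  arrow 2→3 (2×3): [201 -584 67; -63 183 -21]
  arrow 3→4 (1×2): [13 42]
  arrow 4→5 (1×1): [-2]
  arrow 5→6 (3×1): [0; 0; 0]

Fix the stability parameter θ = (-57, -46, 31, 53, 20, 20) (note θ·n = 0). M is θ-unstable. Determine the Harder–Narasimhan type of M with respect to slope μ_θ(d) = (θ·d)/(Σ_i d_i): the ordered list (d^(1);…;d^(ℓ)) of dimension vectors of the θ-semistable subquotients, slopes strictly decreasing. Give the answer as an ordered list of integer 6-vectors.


Interval decomposition of M: I[1,2], I[2,3], I[2,5], I[6,6]^3.
HN type (ℓ=5): μ^(1)=73/2; μ^(2)=31; μ^(3)=20; μ^(4)=-46; μ^(5)=-57

((0, 0, 0, 1, 1, 0); (0, 0, 2, 0, 0, 0); (0, 0, 0, 0, 0, 3); (0, 3, 0, 0, 0, 0); (1, 0, 0, 0, 0, 0))


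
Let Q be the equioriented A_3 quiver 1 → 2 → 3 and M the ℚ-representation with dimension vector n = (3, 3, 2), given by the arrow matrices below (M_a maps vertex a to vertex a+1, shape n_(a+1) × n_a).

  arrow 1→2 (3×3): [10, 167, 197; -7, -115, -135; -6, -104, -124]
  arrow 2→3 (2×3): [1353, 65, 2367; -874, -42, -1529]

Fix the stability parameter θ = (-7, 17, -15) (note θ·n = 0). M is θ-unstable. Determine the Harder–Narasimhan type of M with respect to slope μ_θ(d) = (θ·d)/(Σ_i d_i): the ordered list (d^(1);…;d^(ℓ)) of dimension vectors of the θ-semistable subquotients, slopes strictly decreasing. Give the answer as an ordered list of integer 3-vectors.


Interval decomposition of M: I[1,1], I[1,2], I[1,3], I[2,3].
HN type (ℓ=3): μ^(1)=17; μ^(2)=1; μ^(3)=-7

((0, 1, 0); (0, 2, 2); (3, 0, 0))


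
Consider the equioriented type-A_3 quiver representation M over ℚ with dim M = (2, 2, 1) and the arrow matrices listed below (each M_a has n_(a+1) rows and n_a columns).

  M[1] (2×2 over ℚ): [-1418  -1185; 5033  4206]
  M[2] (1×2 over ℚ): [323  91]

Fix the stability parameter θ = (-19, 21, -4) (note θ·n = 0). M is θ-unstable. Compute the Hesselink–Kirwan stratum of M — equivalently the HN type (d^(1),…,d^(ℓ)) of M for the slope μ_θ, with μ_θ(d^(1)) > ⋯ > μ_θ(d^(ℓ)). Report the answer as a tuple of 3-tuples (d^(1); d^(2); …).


Via rank(M_{q-1}∘⋯∘M_p): M ≅ I[1,2], I[1,3].
μ_θ-semistable layers: μ^(1)=21; μ^(2)=17/2; μ^(3)=-19

((0, 1, 0); (0, 1, 1); (2, 0, 0))


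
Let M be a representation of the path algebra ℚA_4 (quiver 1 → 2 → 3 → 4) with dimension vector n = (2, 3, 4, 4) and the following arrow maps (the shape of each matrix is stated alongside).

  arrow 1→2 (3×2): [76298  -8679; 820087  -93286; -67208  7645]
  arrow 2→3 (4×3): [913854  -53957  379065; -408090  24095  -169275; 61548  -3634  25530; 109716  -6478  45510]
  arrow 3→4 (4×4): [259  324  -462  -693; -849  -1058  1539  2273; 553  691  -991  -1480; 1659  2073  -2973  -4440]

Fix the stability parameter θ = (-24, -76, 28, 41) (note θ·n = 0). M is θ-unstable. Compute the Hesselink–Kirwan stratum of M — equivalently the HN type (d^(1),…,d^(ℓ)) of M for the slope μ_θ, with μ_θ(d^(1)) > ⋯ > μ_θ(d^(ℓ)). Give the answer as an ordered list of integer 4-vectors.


Barcode: M ≅ I[1,2], I[1,4], I[2,2], I[3,3], I[3,4]^2, I[4,4]. HN layers by μ_θ (4 steps, strictly decreasing):
  μ^(1)=41; μ^(2)=28; μ^(3)=-50; μ^(4)=-76

((0, 0, 0, 4); (0, 0, 4, 0); (2, 2, 0, 0); (0, 1, 0, 0))


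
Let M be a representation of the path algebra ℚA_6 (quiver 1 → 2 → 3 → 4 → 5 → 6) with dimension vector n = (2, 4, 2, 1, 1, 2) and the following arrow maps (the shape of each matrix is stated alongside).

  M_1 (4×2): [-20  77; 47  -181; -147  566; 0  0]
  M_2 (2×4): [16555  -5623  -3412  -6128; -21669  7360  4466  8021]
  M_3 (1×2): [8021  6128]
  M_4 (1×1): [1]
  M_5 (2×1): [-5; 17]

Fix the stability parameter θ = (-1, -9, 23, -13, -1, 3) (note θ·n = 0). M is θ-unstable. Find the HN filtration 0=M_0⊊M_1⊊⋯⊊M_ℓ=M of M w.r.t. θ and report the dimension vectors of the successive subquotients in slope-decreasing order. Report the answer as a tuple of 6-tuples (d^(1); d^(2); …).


Barcode: M ≅ I[1,3], I[1,6], I[2,2]^2, I[6,6]. HN layers by μ_θ (4 steps, strictly decreasing):
  μ^(1)=23; μ^(2)=3; μ^(3)=-5; μ^(4)=-9

((0, 0, 1, 0, 0, 0); (0, 0, 1, 1, 1, 2); (2, 2, 0, 0, 0, 0); (0, 2, 0, 0, 0, 0))


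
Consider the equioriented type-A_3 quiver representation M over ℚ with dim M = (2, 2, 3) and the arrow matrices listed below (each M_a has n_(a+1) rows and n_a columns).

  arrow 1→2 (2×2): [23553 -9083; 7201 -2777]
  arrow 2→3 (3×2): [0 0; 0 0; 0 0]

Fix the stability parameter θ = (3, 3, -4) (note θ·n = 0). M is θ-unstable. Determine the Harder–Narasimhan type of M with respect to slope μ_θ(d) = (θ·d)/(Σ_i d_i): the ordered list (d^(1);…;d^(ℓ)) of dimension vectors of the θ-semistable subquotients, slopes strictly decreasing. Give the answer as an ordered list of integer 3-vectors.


Via rank(M_{q-1}∘⋯∘M_p): M ≅ I[1,2]^2, I[3,3]^3.
μ_θ-semistable layers: μ^(1)=3; μ^(2)=-4

((2, 2, 0); (0, 0, 3))


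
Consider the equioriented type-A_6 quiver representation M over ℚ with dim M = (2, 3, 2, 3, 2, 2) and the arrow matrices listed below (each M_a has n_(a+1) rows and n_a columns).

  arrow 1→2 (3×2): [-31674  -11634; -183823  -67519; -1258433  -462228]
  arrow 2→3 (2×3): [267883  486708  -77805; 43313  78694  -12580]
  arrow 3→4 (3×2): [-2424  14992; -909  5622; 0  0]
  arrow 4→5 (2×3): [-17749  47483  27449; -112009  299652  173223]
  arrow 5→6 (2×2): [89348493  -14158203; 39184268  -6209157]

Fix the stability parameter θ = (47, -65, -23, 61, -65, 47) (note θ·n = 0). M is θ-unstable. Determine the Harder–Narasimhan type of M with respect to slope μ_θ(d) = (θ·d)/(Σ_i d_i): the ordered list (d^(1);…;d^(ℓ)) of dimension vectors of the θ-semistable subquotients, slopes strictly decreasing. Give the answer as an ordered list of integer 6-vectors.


Via rank(M_{q-1}∘⋯∘M_p): M ≅ I[1,3], I[1,6], I[2,2], I[4,4], I[4,6].
μ_θ-semistable layers: μ^(1)=61; μ^(2)=47; μ^(3)=-2; μ^(4)=-41/3; μ^(5)=-65

((0, 0, 0, 1, 0, 0); (0, 0, 0, 0, 0, 2); (0, 0, 0, 2, 2, 0); (2, 2, 2, 0, 0, 0); (0, 1, 0, 0, 0, 0))


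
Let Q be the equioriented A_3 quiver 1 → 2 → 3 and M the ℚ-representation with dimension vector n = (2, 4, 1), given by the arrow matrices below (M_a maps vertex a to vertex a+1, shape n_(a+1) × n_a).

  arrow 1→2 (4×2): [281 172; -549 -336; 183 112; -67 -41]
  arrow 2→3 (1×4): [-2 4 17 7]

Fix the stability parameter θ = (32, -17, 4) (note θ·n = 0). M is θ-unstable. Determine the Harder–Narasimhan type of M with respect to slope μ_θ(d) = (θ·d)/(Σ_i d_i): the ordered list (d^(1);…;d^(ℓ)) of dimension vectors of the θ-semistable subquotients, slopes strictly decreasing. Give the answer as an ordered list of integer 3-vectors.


Via rank(M_{q-1}∘⋯∘M_p): M ≅ I[1,2], I[1,3], I[2,2]^2.
μ_θ-semistable layers: μ^(1)=15/2; μ^(2)=19/3; μ^(3)=-17

((1, 1, 0); (1, 1, 1); (0, 2, 0))


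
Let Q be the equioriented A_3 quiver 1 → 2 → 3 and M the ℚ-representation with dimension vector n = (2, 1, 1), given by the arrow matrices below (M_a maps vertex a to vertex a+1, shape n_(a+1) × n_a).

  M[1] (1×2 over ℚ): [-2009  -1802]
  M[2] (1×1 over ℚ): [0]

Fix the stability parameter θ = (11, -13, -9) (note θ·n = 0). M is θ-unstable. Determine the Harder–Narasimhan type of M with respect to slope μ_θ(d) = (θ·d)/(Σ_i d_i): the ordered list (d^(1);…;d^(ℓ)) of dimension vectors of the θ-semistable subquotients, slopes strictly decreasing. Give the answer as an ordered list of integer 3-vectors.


Barcode: M ≅ I[1,1], I[1,2], I[3,3]. HN layers by μ_θ (3 steps, strictly decreasing):
  μ^(1)=11; μ^(2)=-1; μ^(3)=-9

((1, 0, 0); (1, 1, 0); (0, 0, 1))


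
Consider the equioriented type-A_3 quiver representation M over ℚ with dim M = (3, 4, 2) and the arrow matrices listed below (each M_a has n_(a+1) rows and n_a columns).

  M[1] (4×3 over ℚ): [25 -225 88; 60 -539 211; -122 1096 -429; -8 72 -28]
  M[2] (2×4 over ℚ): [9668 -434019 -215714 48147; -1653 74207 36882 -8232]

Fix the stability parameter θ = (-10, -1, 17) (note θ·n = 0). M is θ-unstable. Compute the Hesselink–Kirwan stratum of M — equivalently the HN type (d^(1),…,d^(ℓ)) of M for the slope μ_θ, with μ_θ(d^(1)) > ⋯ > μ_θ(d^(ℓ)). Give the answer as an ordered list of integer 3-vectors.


Via rank(M_{q-1}∘⋯∘M_p): M ≅ I[1,2], I[1,3]^2, I[2,2].
μ_θ-semistable layers: μ^(1)=17; μ^(2)=-1; μ^(3)=-10

((0, 0, 2); (0, 4, 0); (3, 0, 0))


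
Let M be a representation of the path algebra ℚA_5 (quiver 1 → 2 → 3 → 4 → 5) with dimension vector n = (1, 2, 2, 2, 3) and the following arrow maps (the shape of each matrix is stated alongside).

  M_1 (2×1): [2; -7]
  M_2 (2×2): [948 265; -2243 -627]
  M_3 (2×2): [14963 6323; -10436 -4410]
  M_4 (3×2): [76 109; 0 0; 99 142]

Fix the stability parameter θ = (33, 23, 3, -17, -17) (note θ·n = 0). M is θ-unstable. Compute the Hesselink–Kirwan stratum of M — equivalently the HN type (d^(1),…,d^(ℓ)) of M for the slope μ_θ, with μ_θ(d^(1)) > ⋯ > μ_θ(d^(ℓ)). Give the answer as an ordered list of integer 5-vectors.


Barcode: M ≅ I[1,5], I[2,5], I[5,5]. HN layers by μ_θ (3 steps, strictly decreasing):
  μ^(1)=5; μ^(2)=-2; μ^(3)=-17

((1, 1, 1, 1, 1); (0, 1, 1, 1, 1); (0, 0, 0, 0, 1))


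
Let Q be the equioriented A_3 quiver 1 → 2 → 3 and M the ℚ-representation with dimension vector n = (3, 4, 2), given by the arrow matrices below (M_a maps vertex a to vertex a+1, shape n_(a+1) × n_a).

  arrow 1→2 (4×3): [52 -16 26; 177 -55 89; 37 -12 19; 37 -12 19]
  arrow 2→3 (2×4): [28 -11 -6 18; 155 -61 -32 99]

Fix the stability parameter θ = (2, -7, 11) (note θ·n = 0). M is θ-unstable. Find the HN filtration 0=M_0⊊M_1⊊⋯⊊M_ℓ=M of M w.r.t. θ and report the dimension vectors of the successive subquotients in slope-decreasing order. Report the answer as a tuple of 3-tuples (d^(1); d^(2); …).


Via rank(M_{q-1}∘⋯∘M_p): M ≅ I[1,2], I[1,3]^2, I[2,2].
μ_θ-semistable layers: μ^(1)=11; μ^(2)=-5/2; μ^(3)=-7

((0, 0, 2); (3, 3, 0); (0, 1, 0))


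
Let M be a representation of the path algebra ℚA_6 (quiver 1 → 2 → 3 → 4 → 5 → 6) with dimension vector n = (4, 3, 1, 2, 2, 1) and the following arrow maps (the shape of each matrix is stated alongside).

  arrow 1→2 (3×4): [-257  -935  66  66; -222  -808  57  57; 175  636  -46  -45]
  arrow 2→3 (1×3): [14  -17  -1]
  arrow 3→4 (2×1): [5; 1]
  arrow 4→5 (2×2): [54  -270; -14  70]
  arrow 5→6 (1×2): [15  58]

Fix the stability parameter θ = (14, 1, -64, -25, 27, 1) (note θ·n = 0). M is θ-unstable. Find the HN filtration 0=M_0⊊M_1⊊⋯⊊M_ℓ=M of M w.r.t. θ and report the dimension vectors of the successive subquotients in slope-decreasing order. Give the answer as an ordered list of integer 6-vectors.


Via rank(M_{q-1}∘⋯∘M_p): M ≅ I[1,1], I[1,2]^2, I[1,4], I[4,6], I[5,5].
μ_θ-semistable layers: μ^(1)=27; μ^(2)=14; μ^(3)=15/2; μ^(4)=-37/2; μ^(5)=-25

((0, 0, 0, 0, 1, 0); (1, 0, 0, 0, 1, 1); (2, 2, 0, 0, 0, 0); (1, 1, 1, 1, 0, 0); (0, 0, 0, 1, 0, 0))


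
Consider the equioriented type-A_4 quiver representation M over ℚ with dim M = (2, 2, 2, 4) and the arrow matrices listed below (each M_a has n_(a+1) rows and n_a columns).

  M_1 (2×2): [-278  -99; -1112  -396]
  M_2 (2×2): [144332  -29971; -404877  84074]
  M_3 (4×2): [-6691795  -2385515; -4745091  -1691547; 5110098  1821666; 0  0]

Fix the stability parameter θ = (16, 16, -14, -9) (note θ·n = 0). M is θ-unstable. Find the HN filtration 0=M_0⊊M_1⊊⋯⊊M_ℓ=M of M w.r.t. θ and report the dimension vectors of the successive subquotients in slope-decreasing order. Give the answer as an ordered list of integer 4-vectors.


Barcode: M ≅ I[1,1], I[1,4], I[2,3], I[4,4]^3. HN layers by μ_θ (4 steps, strictly decreasing):
  μ^(1)=16; μ^(2)=9/4; μ^(3)=1; μ^(4)=-9

((1, 0, 0, 0); (1, 1, 1, 1); (0, 1, 1, 0); (0, 0, 0, 3))


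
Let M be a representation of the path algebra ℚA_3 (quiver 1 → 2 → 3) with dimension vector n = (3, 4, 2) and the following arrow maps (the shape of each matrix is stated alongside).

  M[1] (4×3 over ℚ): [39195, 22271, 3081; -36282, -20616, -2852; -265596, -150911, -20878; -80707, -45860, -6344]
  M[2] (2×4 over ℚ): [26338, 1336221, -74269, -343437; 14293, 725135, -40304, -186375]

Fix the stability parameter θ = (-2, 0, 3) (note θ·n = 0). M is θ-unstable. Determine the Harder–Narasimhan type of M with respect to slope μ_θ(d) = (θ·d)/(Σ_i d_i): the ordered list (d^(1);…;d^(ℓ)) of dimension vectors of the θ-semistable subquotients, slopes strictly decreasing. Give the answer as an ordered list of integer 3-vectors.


Interval decomposition of M: I[1,2], I[1,3]^2, I[2,2].
HN type (ℓ=3): μ^(1)=3; μ^(2)=0; μ^(3)=-2

((0, 0, 2); (0, 4, 0); (3, 0, 0))


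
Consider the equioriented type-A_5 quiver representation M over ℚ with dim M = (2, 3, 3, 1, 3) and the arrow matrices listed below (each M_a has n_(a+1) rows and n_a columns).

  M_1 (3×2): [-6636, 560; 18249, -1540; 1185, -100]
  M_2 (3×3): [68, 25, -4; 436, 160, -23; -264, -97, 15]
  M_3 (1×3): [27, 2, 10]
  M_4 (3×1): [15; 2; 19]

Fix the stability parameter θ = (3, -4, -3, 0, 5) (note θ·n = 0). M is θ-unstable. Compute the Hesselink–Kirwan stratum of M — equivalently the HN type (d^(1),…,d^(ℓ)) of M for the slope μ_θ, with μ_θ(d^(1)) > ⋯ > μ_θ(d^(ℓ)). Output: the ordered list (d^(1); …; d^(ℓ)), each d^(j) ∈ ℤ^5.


Interval decomposition of M: I[1,1], I[1,5], I[2,2], I[2,3], I[3,3], I[5,5]^2.
HN type (ℓ=6): μ^(1)=5; μ^(2)=3; μ^(3)=0; μ^(4)=-4/3; μ^(5)=-3; μ^(6)=-4

((0, 0, 0, 0, 3); (1, 0, 0, 0, 0); (0, 0, 0, 1, 0); (1, 1, 1, 0, 0); (0, 0, 2, 0, 0); (0, 2, 0, 0, 0))


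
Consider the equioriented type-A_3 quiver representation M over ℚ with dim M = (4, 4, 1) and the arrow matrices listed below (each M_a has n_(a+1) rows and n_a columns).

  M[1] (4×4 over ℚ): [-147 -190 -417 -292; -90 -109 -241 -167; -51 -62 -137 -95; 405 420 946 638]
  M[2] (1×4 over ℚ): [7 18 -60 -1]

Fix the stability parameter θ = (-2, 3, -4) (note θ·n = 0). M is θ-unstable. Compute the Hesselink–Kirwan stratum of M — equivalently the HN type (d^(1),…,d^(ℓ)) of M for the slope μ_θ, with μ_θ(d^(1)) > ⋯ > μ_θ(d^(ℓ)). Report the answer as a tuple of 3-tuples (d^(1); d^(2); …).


Barcode: M ≅ I[1,2]^3, I[1,3]. HN layers by μ_θ (3 steps, strictly decreasing):
  μ^(1)=3; μ^(2)=-1/2; μ^(3)=-2

((0, 3, 0); (0, 1, 1); (4, 0, 0))


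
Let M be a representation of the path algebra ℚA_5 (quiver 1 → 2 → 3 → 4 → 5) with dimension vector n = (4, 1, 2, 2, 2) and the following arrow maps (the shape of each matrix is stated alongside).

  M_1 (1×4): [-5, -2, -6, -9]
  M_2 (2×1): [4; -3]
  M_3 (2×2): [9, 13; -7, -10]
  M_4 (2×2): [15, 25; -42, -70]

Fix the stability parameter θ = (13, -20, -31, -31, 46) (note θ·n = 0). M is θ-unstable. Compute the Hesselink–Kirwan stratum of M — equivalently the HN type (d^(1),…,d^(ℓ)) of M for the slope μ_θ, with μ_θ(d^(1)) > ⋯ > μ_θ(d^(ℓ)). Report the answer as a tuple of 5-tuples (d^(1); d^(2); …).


Interval decomposition of M: I[1,1]^3, I[1,5], I[3,4], I[5,5].
HN type (ℓ=4): μ^(1)=46; μ^(2)=13; μ^(3)=-69/4; μ^(4)=-31

((0, 0, 0, 0, 2); (3, 0, 0, 0, 0); (1, 1, 1, 1, 0); (0, 0, 1, 1, 0))


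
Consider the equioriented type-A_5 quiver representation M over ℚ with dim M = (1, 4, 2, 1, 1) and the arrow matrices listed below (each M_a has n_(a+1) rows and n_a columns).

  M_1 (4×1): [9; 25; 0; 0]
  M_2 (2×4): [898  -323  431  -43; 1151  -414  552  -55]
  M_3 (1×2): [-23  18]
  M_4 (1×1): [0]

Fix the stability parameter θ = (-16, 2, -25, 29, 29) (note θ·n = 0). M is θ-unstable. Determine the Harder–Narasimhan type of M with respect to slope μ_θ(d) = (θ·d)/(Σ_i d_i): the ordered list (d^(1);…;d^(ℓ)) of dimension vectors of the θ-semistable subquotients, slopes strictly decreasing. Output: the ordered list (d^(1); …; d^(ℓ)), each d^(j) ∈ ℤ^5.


Barcode: M ≅ I[1,4], I[2,2]^2, I[2,3], I[5,5]. HN layers by μ_θ (4 steps, strictly decreasing):
  μ^(1)=29; μ^(2)=2; μ^(3)=-23/2; μ^(4)=-16

((0, 0, 0, 1, 1); (0, 2, 0, 0, 0); (0, 2, 2, 0, 0); (1, 0, 0, 0, 0))


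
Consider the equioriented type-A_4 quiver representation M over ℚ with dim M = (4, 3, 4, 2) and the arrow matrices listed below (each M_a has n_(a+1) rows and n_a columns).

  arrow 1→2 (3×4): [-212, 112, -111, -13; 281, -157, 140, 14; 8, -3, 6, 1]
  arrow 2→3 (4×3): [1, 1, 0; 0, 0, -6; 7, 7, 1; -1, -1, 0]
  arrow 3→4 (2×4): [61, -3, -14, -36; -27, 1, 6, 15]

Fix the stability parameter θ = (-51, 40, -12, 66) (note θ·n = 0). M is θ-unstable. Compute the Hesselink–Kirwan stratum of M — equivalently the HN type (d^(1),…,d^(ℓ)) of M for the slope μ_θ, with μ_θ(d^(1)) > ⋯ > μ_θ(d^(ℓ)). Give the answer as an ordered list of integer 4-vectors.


Via rank(M_{q-1}∘⋯∘M_p): M ≅ I[1,1], I[1,2], I[1,3], I[1,4], I[3,3], I[3,4].
μ_θ-semistable layers: μ^(1)=66; μ^(2)=40; μ^(3)=14; μ^(4)=-12; μ^(5)=-51

((0, 0, 0, 2); (0, 1, 0, 0); (0, 2, 2, 0); (0, 0, 2, 0); (4, 0, 0, 0))


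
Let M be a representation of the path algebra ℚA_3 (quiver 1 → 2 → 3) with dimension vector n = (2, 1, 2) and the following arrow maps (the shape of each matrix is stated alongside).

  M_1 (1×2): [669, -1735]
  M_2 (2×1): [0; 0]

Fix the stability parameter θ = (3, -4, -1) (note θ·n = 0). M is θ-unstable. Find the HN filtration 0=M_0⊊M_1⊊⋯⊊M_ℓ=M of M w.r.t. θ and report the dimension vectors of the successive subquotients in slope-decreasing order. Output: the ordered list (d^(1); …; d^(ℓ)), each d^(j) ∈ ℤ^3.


Interval decomposition of M: I[1,1], I[1,2], I[3,3]^2.
HN type (ℓ=3): μ^(1)=3; μ^(2)=-1/2; μ^(3)=-1

((1, 0, 0); (1, 1, 0); (0, 0, 2))


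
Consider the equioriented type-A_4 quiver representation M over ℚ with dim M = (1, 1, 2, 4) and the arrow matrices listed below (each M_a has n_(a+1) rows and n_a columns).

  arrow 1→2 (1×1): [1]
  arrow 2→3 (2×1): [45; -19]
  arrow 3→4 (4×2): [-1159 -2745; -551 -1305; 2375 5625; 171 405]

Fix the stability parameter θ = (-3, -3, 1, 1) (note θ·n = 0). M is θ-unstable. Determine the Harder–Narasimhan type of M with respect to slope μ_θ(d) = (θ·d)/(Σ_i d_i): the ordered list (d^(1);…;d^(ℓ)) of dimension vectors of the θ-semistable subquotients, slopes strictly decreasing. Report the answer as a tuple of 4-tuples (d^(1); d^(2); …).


Interval decomposition of M: I[1,3], I[3,4], I[4,4]^3.
HN type (ℓ=2): μ^(1)=1; μ^(2)=-3

((0, 0, 2, 4); (1, 1, 0, 0))


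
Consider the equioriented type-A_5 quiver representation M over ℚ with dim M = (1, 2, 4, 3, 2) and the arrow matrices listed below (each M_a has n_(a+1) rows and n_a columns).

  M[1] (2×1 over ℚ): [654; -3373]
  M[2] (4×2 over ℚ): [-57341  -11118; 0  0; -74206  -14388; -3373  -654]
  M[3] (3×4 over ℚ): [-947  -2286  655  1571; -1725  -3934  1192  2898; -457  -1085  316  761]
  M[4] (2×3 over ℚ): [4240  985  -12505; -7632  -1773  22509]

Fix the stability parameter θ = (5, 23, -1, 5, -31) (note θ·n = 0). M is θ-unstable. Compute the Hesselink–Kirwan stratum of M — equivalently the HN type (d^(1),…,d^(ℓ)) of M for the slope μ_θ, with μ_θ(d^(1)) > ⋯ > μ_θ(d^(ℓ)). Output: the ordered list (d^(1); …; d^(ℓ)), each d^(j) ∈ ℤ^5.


Via rank(M_{q-1}∘⋯∘M_p): M ≅ I[1,2], I[2,5], I[3,3], I[3,4]^2, I[5,5].
μ_θ-semistable layers: μ^(1)=23; μ^(2)=5; μ^(3)=-1; μ^(4)=-31

((0, 1, 0, 0, 0); (1, 0, 0, 2, 0); (0, 1, 4, 1, 1); (0, 0, 0, 0, 1))


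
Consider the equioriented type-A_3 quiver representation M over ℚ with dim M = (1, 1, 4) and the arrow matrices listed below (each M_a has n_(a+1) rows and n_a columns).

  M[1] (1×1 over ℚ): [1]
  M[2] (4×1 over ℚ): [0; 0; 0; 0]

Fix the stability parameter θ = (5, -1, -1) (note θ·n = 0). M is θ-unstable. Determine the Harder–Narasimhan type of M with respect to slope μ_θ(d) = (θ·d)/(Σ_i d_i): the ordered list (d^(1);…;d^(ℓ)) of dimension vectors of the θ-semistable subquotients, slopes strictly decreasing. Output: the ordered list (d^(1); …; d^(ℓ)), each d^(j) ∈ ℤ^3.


Barcode: M ≅ I[1,2], I[3,3]^4. HN layers by μ_θ (2 steps, strictly decreasing):
  μ^(1)=2; μ^(2)=-1

((1, 1, 0); (0, 0, 4))


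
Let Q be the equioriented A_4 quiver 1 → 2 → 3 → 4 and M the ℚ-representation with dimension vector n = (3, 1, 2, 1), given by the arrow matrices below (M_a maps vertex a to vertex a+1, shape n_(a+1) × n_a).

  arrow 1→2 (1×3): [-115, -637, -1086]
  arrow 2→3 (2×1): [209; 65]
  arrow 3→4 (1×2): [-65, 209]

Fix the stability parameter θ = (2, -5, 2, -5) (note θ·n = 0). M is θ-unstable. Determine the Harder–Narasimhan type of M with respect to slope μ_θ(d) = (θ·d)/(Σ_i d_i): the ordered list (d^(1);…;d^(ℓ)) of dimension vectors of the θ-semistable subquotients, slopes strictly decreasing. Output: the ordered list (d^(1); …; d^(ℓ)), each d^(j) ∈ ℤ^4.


Barcode: M ≅ I[1,1]^2, I[1,3], I[3,4]. HN layers by μ_θ (2 steps, strictly decreasing):
  μ^(1)=2; μ^(2)=-3/2

((2, 0, 1, 0); (1, 1, 1, 1))


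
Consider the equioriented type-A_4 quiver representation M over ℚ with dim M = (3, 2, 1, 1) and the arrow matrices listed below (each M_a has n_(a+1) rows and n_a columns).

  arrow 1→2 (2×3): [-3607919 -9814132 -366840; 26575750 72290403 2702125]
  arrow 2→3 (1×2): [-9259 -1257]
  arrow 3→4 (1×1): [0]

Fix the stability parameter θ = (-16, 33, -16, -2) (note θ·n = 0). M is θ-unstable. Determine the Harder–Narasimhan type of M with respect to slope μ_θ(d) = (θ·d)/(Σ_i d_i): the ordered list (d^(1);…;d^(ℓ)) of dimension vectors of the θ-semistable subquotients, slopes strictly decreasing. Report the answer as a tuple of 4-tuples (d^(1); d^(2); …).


Via rank(M_{q-1}∘⋯∘M_p): M ≅ I[1,1], I[1,2], I[1,3], I[4,4].
μ_θ-semistable layers: μ^(1)=33; μ^(2)=17/2; μ^(3)=-2; μ^(4)=-16

((0, 1, 0, 0); (0, 1, 1, 0); (0, 0, 0, 1); (3, 0, 0, 0))


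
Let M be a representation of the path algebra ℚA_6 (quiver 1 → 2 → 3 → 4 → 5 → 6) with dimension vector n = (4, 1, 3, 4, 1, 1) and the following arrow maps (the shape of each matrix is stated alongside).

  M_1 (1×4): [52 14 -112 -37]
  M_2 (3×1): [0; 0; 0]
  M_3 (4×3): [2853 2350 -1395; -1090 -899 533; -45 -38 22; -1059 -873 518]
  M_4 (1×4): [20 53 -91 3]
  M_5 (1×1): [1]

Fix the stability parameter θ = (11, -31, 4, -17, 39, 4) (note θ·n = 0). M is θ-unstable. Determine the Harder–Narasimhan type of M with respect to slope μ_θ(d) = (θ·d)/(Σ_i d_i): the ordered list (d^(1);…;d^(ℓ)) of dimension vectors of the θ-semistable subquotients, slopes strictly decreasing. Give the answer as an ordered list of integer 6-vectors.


Via rank(M_{q-1}∘⋯∘M_p): M ≅ I[1,1]^3, I[1,2], I[3,4]^2, I[3,6], I[4,4].
μ_θ-semistable layers: μ^(1)=43/2; μ^(2)=11; μ^(3)=-13/2; μ^(4)=-10; μ^(5)=-17

((0, 0, 0, 0, 1, 1); (3, 0, 0, 0, 0, 0); (0, 0, 3, 3, 0, 0); (1, 1, 0, 0, 0, 0); (0, 0, 0, 1, 0, 0))


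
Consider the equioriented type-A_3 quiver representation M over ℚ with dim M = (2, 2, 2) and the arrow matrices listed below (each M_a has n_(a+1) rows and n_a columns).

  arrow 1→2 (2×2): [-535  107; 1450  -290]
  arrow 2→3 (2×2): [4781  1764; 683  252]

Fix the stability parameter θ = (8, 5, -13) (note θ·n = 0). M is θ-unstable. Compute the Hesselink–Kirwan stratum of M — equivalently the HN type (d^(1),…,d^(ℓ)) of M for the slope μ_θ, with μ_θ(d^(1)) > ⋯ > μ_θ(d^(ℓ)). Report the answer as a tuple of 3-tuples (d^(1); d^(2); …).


Barcode: M ≅ I[1,1], I[1,3], I[2,2], I[3,3]. HN layers by μ_θ (4 steps, strictly decreasing):
  μ^(1)=8; μ^(2)=5; μ^(3)=0; μ^(4)=-13

((1, 0, 0); (0, 1, 0); (1, 1, 1); (0, 0, 1))


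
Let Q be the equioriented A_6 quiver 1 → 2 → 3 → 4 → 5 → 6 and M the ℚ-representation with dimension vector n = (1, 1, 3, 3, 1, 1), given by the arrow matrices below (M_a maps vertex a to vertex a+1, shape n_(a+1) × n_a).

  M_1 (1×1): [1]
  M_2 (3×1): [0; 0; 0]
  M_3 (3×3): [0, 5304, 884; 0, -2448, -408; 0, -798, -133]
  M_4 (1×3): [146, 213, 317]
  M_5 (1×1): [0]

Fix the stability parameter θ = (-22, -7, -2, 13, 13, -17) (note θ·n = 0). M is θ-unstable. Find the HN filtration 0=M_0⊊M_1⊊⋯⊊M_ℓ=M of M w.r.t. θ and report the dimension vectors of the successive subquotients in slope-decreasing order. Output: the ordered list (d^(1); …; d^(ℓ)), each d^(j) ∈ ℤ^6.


Interval decomposition of M: I[1,2], I[3,3]^2, I[3,5], I[4,4]^2, I[6,6].
HN type (ℓ=5): μ^(1)=13; μ^(2)=-2; μ^(3)=-7; μ^(4)=-17; μ^(5)=-22

((0, 0, 0, 3, 1, 0); (0, 0, 3, 0, 0, 0); (0, 1, 0, 0, 0, 0); (0, 0, 0, 0, 0, 1); (1, 0, 0, 0, 0, 0))
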